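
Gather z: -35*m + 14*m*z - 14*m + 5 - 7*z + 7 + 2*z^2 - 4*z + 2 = -49*m + 2*z^2 + z*(14*m - 11) + 14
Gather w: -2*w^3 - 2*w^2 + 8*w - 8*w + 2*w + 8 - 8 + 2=-2*w^3 - 2*w^2 + 2*w + 2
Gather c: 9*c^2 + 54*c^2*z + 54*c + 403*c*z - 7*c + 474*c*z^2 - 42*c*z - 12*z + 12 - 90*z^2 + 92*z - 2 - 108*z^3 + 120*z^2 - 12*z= c^2*(54*z + 9) + c*(474*z^2 + 361*z + 47) - 108*z^3 + 30*z^2 + 68*z + 10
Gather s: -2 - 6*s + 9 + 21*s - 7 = 15*s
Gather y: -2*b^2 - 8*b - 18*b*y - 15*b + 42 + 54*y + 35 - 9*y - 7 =-2*b^2 - 23*b + y*(45 - 18*b) + 70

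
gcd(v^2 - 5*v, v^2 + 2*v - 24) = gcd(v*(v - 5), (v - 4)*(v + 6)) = 1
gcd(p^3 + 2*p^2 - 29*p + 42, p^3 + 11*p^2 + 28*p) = p + 7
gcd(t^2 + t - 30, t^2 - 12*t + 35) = t - 5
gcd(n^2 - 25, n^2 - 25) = n^2 - 25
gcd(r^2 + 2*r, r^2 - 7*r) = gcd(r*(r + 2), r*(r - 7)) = r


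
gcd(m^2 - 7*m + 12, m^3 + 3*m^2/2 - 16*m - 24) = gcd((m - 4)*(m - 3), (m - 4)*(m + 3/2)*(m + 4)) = m - 4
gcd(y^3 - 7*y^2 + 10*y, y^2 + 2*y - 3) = 1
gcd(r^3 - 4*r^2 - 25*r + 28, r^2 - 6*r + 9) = 1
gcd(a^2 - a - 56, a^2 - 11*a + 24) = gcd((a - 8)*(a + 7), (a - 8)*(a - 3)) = a - 8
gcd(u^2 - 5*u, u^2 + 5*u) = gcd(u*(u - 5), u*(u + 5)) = u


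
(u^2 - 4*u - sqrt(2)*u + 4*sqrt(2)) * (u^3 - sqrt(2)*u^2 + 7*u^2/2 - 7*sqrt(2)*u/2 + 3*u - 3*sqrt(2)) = u^5 - 2*sqrt(2)*u^4 - u^4/2 - 9*u^3 + sqrt(2)*u^3 - 13*u^2 + 22*sqrt(2)*u^2 - 22*u + 24*sqrt(2)*u - 24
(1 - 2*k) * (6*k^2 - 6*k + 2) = -12*k^3 + 18*k^2 - 10*k + 2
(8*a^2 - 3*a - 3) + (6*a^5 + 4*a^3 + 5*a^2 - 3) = 6*a^5 + 4*a^3 + 13*a^2 - 3*a - 6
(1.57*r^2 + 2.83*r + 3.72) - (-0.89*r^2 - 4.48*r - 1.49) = 2.46*r^2 + 7.31*r + 5.21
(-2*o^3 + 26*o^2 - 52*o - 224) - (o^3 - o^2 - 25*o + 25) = -3*o^3 + 27*o^2 - 27*o - 249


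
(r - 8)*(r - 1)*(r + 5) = r^3 - 4*r^2 - 37*r + 40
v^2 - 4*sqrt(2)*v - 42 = (v - 7*sqrt(2))*(v + 3*sqrt(2))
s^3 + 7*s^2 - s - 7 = (s - 1)*(s + 1)*(s + 7)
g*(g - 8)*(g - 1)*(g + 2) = g^4 - 7*g^3 - 10*g^2 + 16*g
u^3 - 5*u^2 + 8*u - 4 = (u - 2)^2*(u - 1)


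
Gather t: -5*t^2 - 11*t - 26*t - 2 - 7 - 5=-5*t^2 - 37*t - 14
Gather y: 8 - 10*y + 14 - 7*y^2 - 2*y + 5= -7*y^2 - 12*y + 27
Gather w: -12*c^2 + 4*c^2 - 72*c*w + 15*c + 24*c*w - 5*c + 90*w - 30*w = -8*c^2 + 10*c + w*(60 - 48*c)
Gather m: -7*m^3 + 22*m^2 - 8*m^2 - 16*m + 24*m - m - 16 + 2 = -7*m^3 + 14*m^2 + 7*m - 14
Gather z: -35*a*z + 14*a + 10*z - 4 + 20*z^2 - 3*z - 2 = 14*a + 20*z^2 + z*(7 - 35*a) - 6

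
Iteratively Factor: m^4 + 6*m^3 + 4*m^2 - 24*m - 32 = (m - 2)*(m^3 + 8*m^2 + 20*m + 16) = (m - 2)*(m + 2)*(m^2 + 6*m + 8) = (m - 2)*(m + 2)*(m + 4)*(m + 2)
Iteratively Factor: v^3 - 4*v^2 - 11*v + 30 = (v + 3)*(v^2 - 7*v + 10) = (v - 2)*(v + 3)*(v - 5)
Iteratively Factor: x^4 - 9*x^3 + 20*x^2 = (x - 4)*(x^3 - 5*x^2) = x*(x - 4)*(x^2 - 5*x) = x*(x - 5)*(x - 4)*(x)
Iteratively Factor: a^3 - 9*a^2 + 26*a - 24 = (a - 4)*(a^2 - 5*a + 6) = (a - 4)*(a - 2)*(a - 3)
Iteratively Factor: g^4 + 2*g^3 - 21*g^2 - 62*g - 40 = (g + 1)*(g^3 + g^2 - 22*g - 40) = (g - 5)*(g + 1)*(g^2 + 6*g + 8) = (g - 5)*(g + 1)*(g + 4)*(g + 2)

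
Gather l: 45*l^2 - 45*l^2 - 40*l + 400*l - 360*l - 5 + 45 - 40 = 0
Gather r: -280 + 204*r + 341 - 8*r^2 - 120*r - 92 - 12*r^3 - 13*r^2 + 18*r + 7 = -12*r^3 - 21*r^2 + 102*r - 24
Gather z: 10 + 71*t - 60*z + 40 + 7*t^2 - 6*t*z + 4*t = 7*t^2 + 75*t + z*(-6*t - 60) + 50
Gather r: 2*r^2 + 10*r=2*r^2 + 10*r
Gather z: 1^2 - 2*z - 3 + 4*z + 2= 2*z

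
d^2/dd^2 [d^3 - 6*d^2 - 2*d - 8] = 6*d - 12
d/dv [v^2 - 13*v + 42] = 2*v - 13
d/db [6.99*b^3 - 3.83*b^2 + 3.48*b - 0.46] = 20.97*b^2 - 7.66*b + 3.48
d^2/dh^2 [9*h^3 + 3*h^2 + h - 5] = 54*h + 6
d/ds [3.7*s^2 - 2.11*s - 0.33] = 7.4*s - 2.11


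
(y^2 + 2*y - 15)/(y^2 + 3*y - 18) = (y + 5)/(y + 6)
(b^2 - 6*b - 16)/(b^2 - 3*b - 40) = (b + 2)/(b + 5)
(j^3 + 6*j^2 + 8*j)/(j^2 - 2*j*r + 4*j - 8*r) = j*(-j - 2)/(-j + 2*r)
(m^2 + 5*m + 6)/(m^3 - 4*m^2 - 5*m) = (m^2 + 5*m + 6)/(m*(m^2 - 4*m - 5))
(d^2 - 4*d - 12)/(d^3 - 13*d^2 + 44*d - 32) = (d^2 - 4*d - 12)/(d^3 - 13*d^2 + 44*d - 32)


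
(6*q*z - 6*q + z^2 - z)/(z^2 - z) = (6*q + z)/z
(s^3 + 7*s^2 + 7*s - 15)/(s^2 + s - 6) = (s^2 + 4*s - 5)/(s - 2)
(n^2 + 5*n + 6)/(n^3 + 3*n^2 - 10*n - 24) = (n + 3)/(n^2 + n - 12)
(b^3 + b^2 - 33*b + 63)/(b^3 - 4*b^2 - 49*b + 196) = (b^2 - 6*b + 9)/(b^2 - 11*b + 28)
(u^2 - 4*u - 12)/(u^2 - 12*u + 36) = (u + 2)/(u - 6)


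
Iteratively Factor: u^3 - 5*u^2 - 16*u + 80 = (u + 4)*(u^2 - 9*u + 20) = (u - 4)*(u + 4)*(u - 5)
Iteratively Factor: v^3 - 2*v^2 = (v)*(v^2 - 2*v) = v^2*(v - 2)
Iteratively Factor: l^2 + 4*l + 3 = (l + 1)*(l + 3)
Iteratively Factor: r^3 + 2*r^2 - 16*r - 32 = (r + 2)*(r^2 - 16) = (r + 2)*(r + 4)*(r - 4)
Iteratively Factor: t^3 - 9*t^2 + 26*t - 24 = (t - 2)*(t^2 - 7*t + 12) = (t - 4)*(t - 2)*(t - 3)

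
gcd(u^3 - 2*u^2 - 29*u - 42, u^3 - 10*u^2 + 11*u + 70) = u^2 - 5*u - 14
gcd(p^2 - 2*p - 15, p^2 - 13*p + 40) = p - 5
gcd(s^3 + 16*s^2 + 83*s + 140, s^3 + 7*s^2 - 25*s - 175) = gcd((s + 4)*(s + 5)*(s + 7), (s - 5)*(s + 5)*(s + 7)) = s^2 + 12*s + 35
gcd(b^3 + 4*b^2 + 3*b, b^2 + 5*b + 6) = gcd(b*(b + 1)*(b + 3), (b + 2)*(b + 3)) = b + 3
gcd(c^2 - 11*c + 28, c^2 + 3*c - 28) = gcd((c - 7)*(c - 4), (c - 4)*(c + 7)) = c - 4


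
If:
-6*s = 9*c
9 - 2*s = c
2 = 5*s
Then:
No Solution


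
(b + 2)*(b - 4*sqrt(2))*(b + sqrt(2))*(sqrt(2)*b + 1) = sqrt(2)*b^4 - 5*b^3 + 2*sqrt(2)*b^3 - 11*sqrt(2)*b^2 - 10*b^2 - 22*sqrt(2)*b - 8*b - 16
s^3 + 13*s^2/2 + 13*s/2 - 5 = (s - 1/2)*(s + 2)*(s + 5)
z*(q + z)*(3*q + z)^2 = 9*q^3*z + 15*q^2*z^2 + 7*q*z^3 + z^4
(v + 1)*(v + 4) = v^2 + 5*v + 4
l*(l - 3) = l^2 - 3*l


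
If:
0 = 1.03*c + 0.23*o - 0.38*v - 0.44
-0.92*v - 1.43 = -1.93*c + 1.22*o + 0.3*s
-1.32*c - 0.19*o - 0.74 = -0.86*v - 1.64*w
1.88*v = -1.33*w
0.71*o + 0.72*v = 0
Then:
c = 0.05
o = 0.64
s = -5.12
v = -0.64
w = 0.90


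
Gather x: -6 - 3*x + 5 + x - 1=-2*x - 2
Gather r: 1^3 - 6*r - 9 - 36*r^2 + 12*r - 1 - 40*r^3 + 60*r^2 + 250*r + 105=-40*r^3 + 24*r^2 + 256*r + 96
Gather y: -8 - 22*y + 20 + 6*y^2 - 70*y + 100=6*y^2 - 92*y + 112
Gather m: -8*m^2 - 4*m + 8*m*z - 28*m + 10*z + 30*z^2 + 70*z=-8*m^2 + m*(8*z - 32) + 30*z^2 + 80*z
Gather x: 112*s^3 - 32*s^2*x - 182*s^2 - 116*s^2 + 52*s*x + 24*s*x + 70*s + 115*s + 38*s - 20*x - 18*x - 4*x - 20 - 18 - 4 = 112*s^3 - 298*s^2 + 223*s + x*(-32*s^2 + 76*s - 42) - 42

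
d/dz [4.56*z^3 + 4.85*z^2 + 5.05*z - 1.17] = 13.68*z^2 + 9.7*z + 5.05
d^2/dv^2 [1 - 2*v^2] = -4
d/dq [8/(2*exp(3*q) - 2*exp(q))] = 4*(1 - 3*exp(2*q))*exp(-q)/(1 - exp(2*q))^2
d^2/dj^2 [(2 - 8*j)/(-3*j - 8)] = -420/(3*j + 8)^3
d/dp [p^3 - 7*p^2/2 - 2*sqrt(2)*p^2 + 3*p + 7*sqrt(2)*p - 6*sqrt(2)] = 3*p^2 - 7*p - 4*sqrt(2)*p + 3 + 7*sqrt(2)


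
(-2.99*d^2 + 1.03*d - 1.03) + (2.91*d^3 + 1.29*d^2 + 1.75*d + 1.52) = 2.91*d^3 - 1.7*d^2 + 2.78*d + 0.49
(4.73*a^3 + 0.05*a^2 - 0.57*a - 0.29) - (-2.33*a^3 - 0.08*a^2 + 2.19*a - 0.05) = 7.06*a^3 + 0.13*a^2 - 2.76*a - 0.24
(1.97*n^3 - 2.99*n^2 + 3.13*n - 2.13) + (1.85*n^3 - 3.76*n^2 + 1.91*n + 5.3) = 3.82*n^3 - 6.75*n^2 + 5.04*n + 3.17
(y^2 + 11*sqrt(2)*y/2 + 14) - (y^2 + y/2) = -y/2 + 11*sqrt(2)*y/2 + 14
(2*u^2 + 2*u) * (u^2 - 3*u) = 2*u^4 - 4*u^3 - 6*u^2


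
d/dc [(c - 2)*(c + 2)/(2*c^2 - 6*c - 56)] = 3*(-c^2 - 16*c - 4)/(2*(c^4 - 6*c^3 - 47*c^2 + 168*c + 784))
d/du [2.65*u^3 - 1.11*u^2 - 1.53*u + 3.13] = 7.95*u^2 - 2.22*u - 1.53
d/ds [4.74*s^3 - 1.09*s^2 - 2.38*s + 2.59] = 14.22*s^2 - 2.18*s - 2.38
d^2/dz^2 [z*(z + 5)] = 2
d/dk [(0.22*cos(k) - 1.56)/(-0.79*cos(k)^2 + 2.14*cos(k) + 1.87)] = (-0.1738*cos(k)^2 + 2.4648*cos(k) - 3.7498)*sin(k)/(0.6241*cos(k)^4 - 3.3812*cos(k)^3 + 1.625*cos(k)^2 + 8.0036*cos(k) + 3.4969)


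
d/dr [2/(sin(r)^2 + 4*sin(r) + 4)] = -4*cos(r)/(sin(r) + 2)^3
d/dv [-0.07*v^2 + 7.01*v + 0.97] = 7.01 - 0.14*v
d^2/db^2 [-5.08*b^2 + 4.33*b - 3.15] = -10.1600000000000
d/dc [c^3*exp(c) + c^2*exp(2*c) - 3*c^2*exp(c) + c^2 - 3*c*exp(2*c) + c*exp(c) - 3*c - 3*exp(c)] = c^3*exp(c) + 2*c^2*exp(2*c) - 4*c*exp(2*c) - 5*c*exp(c) + 2*c - 3*exp(2*c) - 2*exp(c) - 3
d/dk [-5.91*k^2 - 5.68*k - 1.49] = -11.82*k - 5.68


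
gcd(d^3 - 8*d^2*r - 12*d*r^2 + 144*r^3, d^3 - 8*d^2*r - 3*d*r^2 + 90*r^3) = -d + 6*r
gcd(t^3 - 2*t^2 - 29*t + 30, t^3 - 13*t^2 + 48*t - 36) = t^2 - 7*t + 6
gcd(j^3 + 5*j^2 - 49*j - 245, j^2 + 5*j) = j + 5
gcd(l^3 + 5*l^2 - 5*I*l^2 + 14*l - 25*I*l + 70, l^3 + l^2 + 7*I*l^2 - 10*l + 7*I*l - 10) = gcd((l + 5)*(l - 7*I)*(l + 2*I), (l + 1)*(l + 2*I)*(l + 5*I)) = l + 2*I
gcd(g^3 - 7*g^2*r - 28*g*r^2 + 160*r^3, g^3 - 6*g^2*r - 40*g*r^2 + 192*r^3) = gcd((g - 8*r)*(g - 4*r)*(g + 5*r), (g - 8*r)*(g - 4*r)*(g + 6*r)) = g^2 - 12*g*r + 32*r^2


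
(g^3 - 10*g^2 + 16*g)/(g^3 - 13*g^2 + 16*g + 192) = g*(g - 2)/(g^2 - 5*g - 24)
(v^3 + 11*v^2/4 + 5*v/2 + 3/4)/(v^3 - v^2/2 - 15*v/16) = 4*(v^2 + 2*v + 1)/(v*(4*v - 5))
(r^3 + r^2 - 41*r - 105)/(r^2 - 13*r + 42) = (r^2 + 8*r + 15)/(r - 6)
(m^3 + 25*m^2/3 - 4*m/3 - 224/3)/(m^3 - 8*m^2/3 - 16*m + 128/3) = (m + 7)/(m - 4)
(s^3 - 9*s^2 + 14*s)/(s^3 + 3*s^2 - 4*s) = (s^2 - 9*s + 14)/(s^2 + 3*s - 4)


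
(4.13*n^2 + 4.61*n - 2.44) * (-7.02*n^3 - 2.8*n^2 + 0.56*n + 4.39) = -28.9926*n^5 - 43.9262*n^4 + 6.5336*n^3 + 27.5443*n^2 + 18.8715*n - 10.7116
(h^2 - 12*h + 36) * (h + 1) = h^3 - 11*h^2 + 24*h + 36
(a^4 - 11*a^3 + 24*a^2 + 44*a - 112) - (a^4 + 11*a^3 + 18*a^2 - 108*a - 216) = -22*a^3 + 6*a^2 + 152*a + 104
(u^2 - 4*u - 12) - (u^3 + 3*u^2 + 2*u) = -u^3 - 2*u^2 - 6*u - 12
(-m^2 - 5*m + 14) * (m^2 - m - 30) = -m^4 - 4*m^3 + 49*m^2 + 136*m - 420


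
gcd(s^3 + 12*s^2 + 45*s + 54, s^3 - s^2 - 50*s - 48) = s + 6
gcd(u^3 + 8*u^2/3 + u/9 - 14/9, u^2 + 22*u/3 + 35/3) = u + 7/3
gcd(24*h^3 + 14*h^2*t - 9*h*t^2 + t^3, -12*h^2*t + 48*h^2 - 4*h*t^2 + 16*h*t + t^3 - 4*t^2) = -6*h + t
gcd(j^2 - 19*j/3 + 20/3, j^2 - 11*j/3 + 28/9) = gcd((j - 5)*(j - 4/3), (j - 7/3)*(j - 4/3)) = j - 4/3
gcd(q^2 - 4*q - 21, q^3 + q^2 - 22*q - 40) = 1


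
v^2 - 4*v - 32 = (v - 8)*(v + 4)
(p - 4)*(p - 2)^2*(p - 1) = p^4 - 9*p^3 + 28*p^2 - 36*p + 16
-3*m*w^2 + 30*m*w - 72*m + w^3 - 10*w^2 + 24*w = (-3*m + w)*(w - 6)*(w - 4)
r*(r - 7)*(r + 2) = r^3 - 5*r^2 - 14*r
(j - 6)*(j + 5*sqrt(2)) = j^2 - 6*j + 5*sqrt(2)*j - 30*sqrt(2)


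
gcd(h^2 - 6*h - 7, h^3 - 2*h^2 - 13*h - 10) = h + 1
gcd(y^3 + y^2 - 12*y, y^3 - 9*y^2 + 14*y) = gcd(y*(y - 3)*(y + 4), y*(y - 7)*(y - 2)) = y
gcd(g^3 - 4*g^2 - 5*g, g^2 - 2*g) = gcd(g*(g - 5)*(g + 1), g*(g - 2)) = g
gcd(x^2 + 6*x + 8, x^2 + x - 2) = x + 2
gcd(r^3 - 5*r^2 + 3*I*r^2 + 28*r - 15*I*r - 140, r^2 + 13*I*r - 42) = r + 7*I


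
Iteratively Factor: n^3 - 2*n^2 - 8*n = (n + 2)*(n^2 - 4*n) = n*(n + 2)*(n - 4)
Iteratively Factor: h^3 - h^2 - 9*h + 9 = (h - 1)*(h^2 - 9) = (h - 1)*(h + 3)*(h - 3)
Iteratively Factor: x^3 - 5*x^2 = (x)*(x^2 - 5*x) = x^2*(x - 5)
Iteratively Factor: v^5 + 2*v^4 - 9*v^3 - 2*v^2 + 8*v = (v + 1)*(v^4 + v^3 - 10*v^2 + 8*v) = (v - 2)*(v + 1)*(v^3 + 3*v^2 - 4*v) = v*(v - 2)*(v + 1)*(v^2 + 3*v - 4) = v*(v - 2)*(v - 1)*(v + 1)*(v + 4)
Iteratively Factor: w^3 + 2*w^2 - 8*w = (w)*(w^2 + 2*w - 8) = w*(w - 2)*(w + 4)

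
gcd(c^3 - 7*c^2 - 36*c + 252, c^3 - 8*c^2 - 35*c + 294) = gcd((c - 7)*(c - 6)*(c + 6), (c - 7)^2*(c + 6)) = c^2 - c - 42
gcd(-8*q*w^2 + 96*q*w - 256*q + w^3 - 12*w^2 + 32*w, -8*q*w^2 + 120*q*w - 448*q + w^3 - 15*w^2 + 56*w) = 8*q*w - 64*q - w^2 + 8*w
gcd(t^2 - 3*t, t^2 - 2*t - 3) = t - 3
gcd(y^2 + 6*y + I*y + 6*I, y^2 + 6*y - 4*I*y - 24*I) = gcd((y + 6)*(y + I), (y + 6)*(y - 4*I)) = y + 6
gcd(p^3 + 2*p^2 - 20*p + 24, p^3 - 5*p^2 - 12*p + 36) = p - 2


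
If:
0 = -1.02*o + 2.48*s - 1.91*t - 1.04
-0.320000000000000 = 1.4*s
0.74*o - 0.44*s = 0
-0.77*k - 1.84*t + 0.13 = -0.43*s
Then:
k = 1.88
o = -0.14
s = -0.23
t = -0.77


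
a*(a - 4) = a^2 - 4*a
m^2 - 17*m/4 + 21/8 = (m - 7/2)*(m - 3/4)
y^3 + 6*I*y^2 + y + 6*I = (y - I)*(y + I)*(y + 6*I)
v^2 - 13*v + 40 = (v - 8)*(v - 5)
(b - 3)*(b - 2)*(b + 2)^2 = b^4 - b^3 - 10*b^2 + 4*b + 24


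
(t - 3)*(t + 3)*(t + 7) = t^3 + 7*t^2 - 9*t - 63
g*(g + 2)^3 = g^4 + 6*g^3 + 12*g^2 + 8*g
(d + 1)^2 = d^2 + 2*d + 1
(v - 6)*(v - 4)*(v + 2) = v^3 - 8*v^2 + 4*v + 48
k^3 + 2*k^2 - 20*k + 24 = (k - 2)^2*(k + 6)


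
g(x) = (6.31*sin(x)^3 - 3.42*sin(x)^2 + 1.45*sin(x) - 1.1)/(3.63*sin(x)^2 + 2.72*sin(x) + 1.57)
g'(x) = (-7.26*sin(x)*cos(x) - 2.72*cos(x))*(6.31*sin(x)^3 - 3.42*sin(x)^2 + 1.45*sin(x) - 1.1)/(3.63*sin(x)^2 + 2.72*sin(x) + 1.57)^2 + (18.93*sin(x)^2*cos(x) - 6.84*sin(x)*cos(x) + 1.45*cos(x))/(3.63*sin(x)^2 + 2.72*sin(x) + 1.57) = (22.9053*sin(x)^4 + 34.3264*sin(x)^3 + 15.1542*sin(x)^2 - 2.7528*sin(x) + 5.2685)*cos(x)/(13.1769*sin(x)^4 + 19.7472*sin(x)^3 + 18.7966*sin(x)^2 + 8.5408*sin(x) + 2.4649)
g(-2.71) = -2.59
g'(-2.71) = -5.79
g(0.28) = -0.32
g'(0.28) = 0.93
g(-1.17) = -4.79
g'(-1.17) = 0.88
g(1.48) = 0.40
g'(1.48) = 0.11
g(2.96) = -0.42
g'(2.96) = -1.14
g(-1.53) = -4.95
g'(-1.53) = 0.08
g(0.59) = -0.06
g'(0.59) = 0.78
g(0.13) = -0.48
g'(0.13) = 1.32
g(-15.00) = -3.91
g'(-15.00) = -3.46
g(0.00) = -0.70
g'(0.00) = 2.14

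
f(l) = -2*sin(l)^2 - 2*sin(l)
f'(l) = -4*sin(l)*cos(l) - 2*cos(l) = -2*sin(2*l) - 2*cos(l)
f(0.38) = -1.02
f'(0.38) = -3.24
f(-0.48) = 0.50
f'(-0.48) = -0.14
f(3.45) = 0.42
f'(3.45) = 0.75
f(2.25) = -2.77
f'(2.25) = 3.21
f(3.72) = 0.50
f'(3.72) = -0.16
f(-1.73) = 0.02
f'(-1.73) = -0.31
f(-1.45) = 0.01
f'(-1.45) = 0.24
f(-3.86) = -2.18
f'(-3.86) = 3.49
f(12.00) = 0.50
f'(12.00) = 0.12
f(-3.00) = 0.24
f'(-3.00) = 1.42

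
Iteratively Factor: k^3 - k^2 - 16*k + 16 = (k - 1)*(k^2 - 16) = (k - 4)*(k - 1)*(k + 4)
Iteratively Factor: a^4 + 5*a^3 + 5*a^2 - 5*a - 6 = (a + 1)*(a^3 + 4*a^2 + a - 6) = (a + 1)*(a + 3)*(a^2 + a - 2) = (a + 1)*(a + 2)*(a + 3)*(a - 1)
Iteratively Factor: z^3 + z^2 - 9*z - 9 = (z - 3)*(z^2 + 4*z + 3) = (z - 3)*(z + 3)*(z + 1)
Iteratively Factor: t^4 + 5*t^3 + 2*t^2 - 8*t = (t - 1)*(t^3 + 6*t^2 + 8*t) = (t - 1)*(t + 4)*(t^2 + 2*t) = t*(t - 1)*(t + 4)*(t + 2)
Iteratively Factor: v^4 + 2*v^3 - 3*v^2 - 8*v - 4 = (v + 2)*(v^3 - 3*v - 2) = (v + 1)*(v + 2)*(v^2 - v - 2) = (v - 2)*(v + 1)*(v + 2)*(v + 1)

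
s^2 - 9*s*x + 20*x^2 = (s - 5*x)*(s - 4*x)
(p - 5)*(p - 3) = p^2 - 8*p + 15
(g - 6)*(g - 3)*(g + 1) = g^3 - 8*g^2 + 9*g + 18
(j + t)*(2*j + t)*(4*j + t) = 8*j^3 + 14*j^2*t + 7*j*t^2 + t^3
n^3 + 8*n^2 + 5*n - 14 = (n - 1)*(n + 2)*(n + 7)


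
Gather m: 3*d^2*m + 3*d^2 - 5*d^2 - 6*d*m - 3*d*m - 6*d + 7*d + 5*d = -2*d^2 + 6*d + m*(3*d^2 - 9*d)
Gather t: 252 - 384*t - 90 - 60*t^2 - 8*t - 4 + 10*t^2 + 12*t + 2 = -50*t^2 - 380*t + 160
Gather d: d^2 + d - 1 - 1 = d^2 + d - 2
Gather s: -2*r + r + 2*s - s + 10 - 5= -r + s + 5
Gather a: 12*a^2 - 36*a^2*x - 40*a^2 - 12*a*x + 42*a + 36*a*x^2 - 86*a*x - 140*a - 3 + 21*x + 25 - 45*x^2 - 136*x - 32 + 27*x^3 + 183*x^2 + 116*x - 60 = a^2*(-36*x - 28) + a*(36*x^2 - 98*x - 98) + 27*x^3 + 138*x^2 + x - 70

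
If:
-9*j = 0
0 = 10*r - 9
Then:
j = 0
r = 9/10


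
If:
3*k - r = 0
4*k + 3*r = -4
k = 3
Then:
No Solution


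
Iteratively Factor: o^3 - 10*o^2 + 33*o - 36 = (o - 3)*(o^2 - 7*o + 12) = (o - 3)^2*(o - 4)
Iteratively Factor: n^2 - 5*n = (n)*(n - 5)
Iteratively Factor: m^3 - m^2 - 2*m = (m - 2)*(m^2 + m) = (m - 2)*(m + 1)*(m)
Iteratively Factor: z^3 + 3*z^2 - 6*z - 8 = (z + 4)*(z^2 - z - 2) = (z - 2)*(z + 4)*(z + 1)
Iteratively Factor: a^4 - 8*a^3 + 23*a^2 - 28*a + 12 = (a - 3)*(a^3 - 5*a^2 + 8*a - 4) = (a - 3)*(a - 2)*(a^2 - 3*a + 2) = (a - 3)*(a - 2)^2*(a - 1)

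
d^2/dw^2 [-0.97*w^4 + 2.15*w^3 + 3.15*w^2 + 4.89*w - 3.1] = -11.64*w^2 + 12.9*w + 6.3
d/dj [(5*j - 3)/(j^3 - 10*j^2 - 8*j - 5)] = (-10*j^3 + 59*j^2 - 60*j - 49)/(j^6 - 20*j^5 + 84*j^4 + 150*j^3 + 164*j^2 + 80*j + 25)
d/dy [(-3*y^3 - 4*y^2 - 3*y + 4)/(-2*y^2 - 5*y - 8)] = 2*(3*y^4 + 15*y^3 + 43*y^2 + 40*y + 22)/(4*y^4 + 20*y^3 + 57*y^2 + 80*y + 64)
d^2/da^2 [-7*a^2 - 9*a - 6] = -14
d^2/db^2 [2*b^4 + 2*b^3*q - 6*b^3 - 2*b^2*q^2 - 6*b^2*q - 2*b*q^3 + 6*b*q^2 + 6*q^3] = 24*b^2 + 12*b*q - 36*b - 4*q^2 - 12*q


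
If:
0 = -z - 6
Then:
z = -6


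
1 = 1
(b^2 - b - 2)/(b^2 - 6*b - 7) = (b - 2)/(b - 7)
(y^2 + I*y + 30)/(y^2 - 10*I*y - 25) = (y + 6*I)/(y - 5*I)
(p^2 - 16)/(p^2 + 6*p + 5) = (p^2 - 16)/(p^2 + 6*p + 5)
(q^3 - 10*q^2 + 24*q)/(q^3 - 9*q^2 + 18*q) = (q - 4)/(q - 3)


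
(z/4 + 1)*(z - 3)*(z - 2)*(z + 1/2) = z^4/4 - z^3/8 - 29*z^2/8 + 17*z/4 + 3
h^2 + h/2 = h*(h + 1/2)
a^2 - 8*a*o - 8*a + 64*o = (a - 8)*(a - 8*o)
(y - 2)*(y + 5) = y^2 + 3*y - 10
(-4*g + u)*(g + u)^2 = -4*g^3 - 7*g^2*u - 2*g*u^2 + u^3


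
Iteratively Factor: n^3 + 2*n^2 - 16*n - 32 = (n - 4)*(n^2 + 6*n + 8) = (n - 4)*(n + 2)*(n + 4)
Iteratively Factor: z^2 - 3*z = (z - 3)*(z)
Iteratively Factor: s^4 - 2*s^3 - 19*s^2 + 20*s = (s)*(s^3 - 2*s^2 - 19*s + 20) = s*(s - 5)*(s^2 + 3*s - 4) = s*(s - 5)*(s + 4)*(s - 1)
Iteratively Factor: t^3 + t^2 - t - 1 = (t - 1)*(t^2 + 2*t + 1) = (t - 1)*(t + 1)*(t + 1)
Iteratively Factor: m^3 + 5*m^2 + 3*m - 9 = (m + 3)*(m^2 + 2*m - 3) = (m - 1)*(m + 3)*(m + 3)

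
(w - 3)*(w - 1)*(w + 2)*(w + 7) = w^4 + 5*w^3 - 19*w^2 - 29*w + 42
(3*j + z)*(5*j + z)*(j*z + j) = 15*j^3*z + 15*j^3 + 8*j^2*z^2 + 8*j^2*z + j*z^3 + j*z^2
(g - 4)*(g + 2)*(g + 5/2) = g^3 + g^2/2 - 13*g - 20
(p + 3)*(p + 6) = p^2 + 9*p + 18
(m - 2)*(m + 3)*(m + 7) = m^3 + 8*m^2 + m - 42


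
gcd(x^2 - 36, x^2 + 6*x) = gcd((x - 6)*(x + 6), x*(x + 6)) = x + 6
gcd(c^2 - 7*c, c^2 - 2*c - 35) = c - 7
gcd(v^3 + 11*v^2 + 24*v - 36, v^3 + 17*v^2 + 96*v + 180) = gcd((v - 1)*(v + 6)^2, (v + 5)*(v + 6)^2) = v^2 + 12*v + 36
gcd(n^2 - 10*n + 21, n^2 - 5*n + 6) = n - 3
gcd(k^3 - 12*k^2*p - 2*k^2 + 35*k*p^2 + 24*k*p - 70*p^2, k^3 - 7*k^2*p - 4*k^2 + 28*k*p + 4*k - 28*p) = -k^2 + 7*k*p + 2*k - 14*p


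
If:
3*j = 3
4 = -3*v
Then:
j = 1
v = -4/3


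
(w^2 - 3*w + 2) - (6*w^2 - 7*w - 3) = -5*w^2 + 4*w + 5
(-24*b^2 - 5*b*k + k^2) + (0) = -24*b^2 - 5*b*k + k^2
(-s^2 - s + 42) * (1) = -s^2 - s + 42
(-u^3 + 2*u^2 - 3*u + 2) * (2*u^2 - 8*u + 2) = -2*u^5 + 12*u^4 - 24*u^3 + 32*u^2 - 22*u + 4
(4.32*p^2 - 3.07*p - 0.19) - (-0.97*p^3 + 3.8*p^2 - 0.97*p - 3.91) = 0.97*p^3 + 0.52*p^2 - 2.1*p + 3.72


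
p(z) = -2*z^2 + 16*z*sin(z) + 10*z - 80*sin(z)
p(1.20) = -47.55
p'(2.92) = 34.30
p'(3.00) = 31.94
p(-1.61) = 84.39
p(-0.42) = 30.81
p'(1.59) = 20.68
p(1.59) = -43.71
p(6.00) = -16.47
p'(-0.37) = -74.41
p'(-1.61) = 4.60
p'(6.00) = -3.11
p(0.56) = -32.76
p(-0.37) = 27.10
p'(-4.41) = 87.75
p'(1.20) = -1.92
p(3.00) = 7.48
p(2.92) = 4.83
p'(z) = 16*z*cos(z) - 4*z + 16*sin(z) - 80*cos(z) + 10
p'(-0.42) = -74.03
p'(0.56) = -43.93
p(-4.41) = -226.72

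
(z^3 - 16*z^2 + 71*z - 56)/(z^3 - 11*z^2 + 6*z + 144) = (z^2 - 8*z + 7)/(z^2 - 3*z - 18)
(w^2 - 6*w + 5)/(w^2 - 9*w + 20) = (w - 1)/(w - 4)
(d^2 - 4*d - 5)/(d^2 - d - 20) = (d + 1)/(d + 4)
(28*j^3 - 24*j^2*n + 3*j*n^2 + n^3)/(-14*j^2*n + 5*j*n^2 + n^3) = (-2*j + n)/n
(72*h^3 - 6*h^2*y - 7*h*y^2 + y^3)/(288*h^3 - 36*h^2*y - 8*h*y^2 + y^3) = (-12*h^2 - h*y + y^2)/(-48*h^2 - 2*h*y + y^2)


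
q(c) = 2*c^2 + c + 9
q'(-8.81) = -34.24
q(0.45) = 9.86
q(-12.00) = 285.00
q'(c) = 4*c + 1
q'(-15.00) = -59.00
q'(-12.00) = -47.00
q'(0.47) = 2.88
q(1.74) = 16.80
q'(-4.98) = -18.92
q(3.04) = 30.52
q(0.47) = 9.91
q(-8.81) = 155.42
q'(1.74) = 7.96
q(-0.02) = 8.98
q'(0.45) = 2.80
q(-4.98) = 53.62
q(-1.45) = 11.76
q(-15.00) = 444.00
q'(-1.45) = -4.80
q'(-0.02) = 0.92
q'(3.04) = 13.16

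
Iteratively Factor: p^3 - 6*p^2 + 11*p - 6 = (p - 3)*(p^2 - 3*p + 2) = (p - 3)*(p - 2)*(p - 1)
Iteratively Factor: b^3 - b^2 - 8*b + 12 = (b - 2)*(b^2 + b - 6) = (b - 2)*(b + 3)*(b - 2)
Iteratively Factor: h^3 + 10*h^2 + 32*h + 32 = (h + 4)*(h^2 + 6*h + 8) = (h + 4)^2*(h + 2)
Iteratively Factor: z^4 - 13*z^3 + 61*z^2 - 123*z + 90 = (z - 3)*(z^3 - 10*z^2 + 31*z - 30) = (z - 3)*(z - 2)*(z^2 - 8*z + 15) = (z - 3)^2*(z - 2)*(z - 5)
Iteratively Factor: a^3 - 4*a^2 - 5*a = (a - 5)*(a^2 + a) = (a - 5)*(a + 1)*(a)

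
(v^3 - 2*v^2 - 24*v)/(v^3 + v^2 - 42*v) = (v + 4)/(v + 7)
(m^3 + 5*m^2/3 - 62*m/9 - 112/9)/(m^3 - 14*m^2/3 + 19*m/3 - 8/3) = (3*m^2 + 13*m + 14)/(3*(m^2 - 2*m + 1))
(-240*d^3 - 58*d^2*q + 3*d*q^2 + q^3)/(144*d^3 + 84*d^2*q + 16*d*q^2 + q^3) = (-40*d^2 - 3*d*q + q^2)/(24*d^2 + 10*d*q + q^2)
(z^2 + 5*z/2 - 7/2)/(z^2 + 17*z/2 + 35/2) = (z - 1)/(z + 5)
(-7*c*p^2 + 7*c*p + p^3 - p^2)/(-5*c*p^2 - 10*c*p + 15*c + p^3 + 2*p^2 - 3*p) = p*(-7*c + p)/(-5*c*p - 15*c + p^2 + 3*p)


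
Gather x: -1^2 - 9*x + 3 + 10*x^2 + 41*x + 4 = 10*x^2 + 32*x + 6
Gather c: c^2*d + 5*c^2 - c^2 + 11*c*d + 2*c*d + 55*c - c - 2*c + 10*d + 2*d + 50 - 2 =c^2*(d + 4) + c*(13*d + 52) + 12*d + 48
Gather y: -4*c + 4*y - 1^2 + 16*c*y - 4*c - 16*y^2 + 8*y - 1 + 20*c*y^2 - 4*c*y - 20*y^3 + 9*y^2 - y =-8*c - 20*y^3 + y^2*(20*c - 7) + y*(12*c + 11) - 2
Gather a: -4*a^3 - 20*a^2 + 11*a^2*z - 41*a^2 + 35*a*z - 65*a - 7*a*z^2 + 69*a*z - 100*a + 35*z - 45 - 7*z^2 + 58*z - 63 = -4*a^3 + a^2*(11*z - 61) + a*(-7*z^2 + 104*z - 165) - 7*z^2 + 93*z - 108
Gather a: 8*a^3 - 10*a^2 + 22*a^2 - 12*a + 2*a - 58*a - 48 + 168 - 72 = 8*a^3 + 12*a^2 - 68*a + 48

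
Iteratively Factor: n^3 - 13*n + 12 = (n - 3)*(n^2 + 3*n - 4) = (n - 3)*(n + 4)*(n - 1)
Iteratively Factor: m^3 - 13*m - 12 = (m - 4)*(m^2 + 4*m + 3) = (m - 4)*(m + 3)*(m + 1)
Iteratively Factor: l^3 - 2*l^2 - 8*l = (l - 4)*(l^2 + 2*l) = l*(l - 4)*(l + 2)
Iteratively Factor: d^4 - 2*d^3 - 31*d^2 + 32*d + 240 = (d + 4)*(d^3 - 6*d^2 - 7*d + 60) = (d - 5)*(d + 4)*(d^2 - d - 12) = (d - 5)*(d - 4)*(d + 4)*(d + 3)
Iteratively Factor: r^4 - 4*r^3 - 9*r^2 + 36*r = (r + 3)*(r^3 - 7*r^2 + 12*r) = (r - 4)*(r + 3)*(r^2 - 3*r) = (r - 4)*(r - 3)*(r + 3)*(r)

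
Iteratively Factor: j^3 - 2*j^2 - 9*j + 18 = (j - 3)*(j^2 + j - 6) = (j - 3)*(j - 2)*(j + 3)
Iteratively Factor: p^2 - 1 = (p - 1)*(p + 1)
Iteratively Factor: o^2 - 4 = (o - 2)*(o + 2)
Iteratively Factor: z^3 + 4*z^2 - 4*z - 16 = (z - 2)*(z^2 + 6*z + 8) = (z - 2)*(z + 2)*(z + 4)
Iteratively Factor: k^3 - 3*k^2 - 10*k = (k)*(k^2 - 3*k - 10) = k*(k - 5)*(k + 2)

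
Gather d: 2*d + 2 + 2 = 2*d + 4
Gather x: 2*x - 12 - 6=2*x - 18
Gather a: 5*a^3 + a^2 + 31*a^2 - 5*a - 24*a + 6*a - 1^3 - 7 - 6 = 5*a^3 + 32*a^2 - 23*a - 14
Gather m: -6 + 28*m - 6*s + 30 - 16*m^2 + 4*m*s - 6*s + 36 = -16*m^2 + m*(4*s + 28) - 12*s + 60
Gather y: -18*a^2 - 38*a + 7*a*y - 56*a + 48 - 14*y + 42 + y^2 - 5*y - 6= -18*a^2 - 94*a + y^2 + y*(7*a - 19) + 84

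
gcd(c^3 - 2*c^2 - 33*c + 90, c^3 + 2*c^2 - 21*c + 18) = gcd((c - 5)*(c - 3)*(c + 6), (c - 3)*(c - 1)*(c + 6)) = c^2 + 3*c - 18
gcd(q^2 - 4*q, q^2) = q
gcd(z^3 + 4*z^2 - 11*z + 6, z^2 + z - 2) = z - 1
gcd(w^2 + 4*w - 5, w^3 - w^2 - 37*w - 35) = w + 5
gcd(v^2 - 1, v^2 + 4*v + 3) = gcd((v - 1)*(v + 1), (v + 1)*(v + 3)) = v + 1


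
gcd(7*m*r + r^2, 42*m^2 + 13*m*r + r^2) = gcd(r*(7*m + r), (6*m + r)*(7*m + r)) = 7*m + r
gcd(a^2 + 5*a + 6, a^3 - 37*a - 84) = a + 3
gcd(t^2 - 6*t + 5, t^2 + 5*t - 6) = t - 1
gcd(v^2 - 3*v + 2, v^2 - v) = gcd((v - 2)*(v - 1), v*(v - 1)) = v - 1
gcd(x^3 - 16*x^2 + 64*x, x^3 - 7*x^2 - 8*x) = x^2 - 8*x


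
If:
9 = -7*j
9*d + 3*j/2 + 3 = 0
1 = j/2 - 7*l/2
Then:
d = -5/42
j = -9/7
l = -23/49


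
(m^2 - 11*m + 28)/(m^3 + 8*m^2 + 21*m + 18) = (m^2 - 11*m + 28)/(m^3 + 8*m^2 + 21*m + 18)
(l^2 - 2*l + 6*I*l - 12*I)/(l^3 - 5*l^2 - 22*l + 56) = (l + 6*I)/(l^2 - 3*l - 28)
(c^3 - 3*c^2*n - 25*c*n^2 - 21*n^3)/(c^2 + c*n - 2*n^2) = (c^3 - 3*c^2*n - 25*c*n^2 - 21*n^3)/(c^2 + c*n - 2*n^2)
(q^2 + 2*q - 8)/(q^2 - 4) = (q + 4)/(q + 2)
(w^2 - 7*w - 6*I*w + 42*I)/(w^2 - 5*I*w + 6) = (w - 7)/(w + I)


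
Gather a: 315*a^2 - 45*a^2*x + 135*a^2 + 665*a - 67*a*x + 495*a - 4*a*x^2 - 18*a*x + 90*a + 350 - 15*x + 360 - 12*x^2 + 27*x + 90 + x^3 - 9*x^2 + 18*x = a^2*(450 - 45*x) + a*(-4*x^2 - 85*x + 1250) + x^3 - 21*x^2 + 30*x + 800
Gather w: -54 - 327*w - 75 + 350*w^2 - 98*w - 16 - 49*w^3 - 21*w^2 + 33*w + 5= -49*w^3 + 329*w^2 - 392*w - 140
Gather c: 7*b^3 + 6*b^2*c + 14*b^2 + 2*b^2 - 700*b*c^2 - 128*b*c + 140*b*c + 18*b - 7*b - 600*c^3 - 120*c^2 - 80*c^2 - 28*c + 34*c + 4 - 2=7*b^3 + 16*b^2 + 11*b - 600*c^3 + c^2*(-700*b - 200) + c*(6*b^2 + 12*b + 6) + 2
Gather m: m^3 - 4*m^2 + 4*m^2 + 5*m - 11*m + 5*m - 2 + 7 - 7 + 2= m^3 - m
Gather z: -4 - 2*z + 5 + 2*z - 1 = 0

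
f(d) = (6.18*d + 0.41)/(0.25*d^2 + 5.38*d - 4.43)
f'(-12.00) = -0.23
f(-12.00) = 2.24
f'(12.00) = -0.03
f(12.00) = 0.78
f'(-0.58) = -0.54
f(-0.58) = 0.43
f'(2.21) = -0.50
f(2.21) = 1.62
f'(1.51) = -1.84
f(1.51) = 2.28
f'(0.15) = -2.27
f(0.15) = -0.37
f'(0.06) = -1.76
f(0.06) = -0.19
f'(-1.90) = -0.18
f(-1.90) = 0.82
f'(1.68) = -1.21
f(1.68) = 2.03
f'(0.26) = -3.27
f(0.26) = -0.67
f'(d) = (-0.5*d - 5.38)*(6.18*d + 0.41)/(0.25*d^2 + 5.38*d - 4.43)^2 + 6.18/(0.25*d^2 + 5.38*d - 4.43) = (1.545*d^2 + 33.2484*d - (0.5*d + 5.38)*(6.18*d + 0.41) - 27.3774)/(0.25*d^2 + 5.38*d - 4.43)^2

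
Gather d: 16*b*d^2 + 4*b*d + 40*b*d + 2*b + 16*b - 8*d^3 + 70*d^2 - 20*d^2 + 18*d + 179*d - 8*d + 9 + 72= 18*b - 8*d^3 + d^2*(16*b + 50) + d*(44*b + 189) + 81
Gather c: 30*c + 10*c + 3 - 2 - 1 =40*c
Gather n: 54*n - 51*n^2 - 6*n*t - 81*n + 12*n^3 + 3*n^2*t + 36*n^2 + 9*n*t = 12*n^3 + n^2*(3*t - 15) + n*(3*t - 27)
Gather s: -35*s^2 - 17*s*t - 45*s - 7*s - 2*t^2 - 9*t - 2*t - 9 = -35*s^2 + s*(-17*t - 52) - 2*t^2 - 11*t - 9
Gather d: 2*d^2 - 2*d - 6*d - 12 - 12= 2*d^2 - 8*d - 24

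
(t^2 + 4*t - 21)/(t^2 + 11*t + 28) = (t - 3)/(t + 4)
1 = 1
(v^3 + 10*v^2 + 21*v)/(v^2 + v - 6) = v*(v + 7)/(v - 2)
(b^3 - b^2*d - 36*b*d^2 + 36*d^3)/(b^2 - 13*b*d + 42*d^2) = (b^2 + 5*b*d - 6*d^2)/(b - 7*d)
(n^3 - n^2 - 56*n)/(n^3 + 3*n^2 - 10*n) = (n^2 - n - 56)/(n^2 + 3*n - 10)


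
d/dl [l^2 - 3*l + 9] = 2*l - 3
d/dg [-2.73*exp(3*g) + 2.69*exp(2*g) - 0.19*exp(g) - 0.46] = (-8.19*exp(2*g) + 5.38*exp(g) - 0.19)*exp(g)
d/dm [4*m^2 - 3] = 8*m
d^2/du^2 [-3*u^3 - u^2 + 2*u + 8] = -18*u - 2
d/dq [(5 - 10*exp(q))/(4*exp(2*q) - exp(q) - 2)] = 5*((2*exp(q) - 1)*(8*exp(q) - 1) - 8*exp(2*q) + 2*exp(q) + 4)*exp(q)/(-4*exp(2*q) + exp(q) + 2)^2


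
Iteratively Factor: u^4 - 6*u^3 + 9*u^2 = (u - 3)*(u^3 - 3*u^2) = u*(u - 3)*(u^2 - 3*u) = u^2*(u - 3)*(u - 3)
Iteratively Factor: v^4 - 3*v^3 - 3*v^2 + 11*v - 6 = (v - 3)*(v^3 - 3*v + 2) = (v - 3)*(v - 1)*(v^2 + v - 2) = (v - 3)*(v - 1)^2*(v + 2)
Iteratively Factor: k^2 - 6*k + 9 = (k - 3)*(k - 3)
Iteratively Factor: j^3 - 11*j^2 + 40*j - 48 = (j - 3)*(j^2 - 8*j + 16) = (j - 4)*(j - 3)*(j - 4)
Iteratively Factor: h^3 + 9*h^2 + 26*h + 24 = (h + 3)*(h^2 + 6*h + 8) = (h + 3)*(h + 4)*(h + 2)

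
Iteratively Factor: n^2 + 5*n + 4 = (n + 4)*(n + 1)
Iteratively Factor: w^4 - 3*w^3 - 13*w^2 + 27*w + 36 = (w - 3)*(w^3 - 13*w - 12) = (w - 3)*(w + 1)*(w^2 - w - 12) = (w - 3)*(w + 1)*(w + 3)*(w - 4)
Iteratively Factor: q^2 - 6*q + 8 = (q - 4)*(q - 2)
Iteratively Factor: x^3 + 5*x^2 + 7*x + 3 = (x + 1)*(x^2 + 4*x + 3) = (x + 1)*(x + 3)*(x + 1)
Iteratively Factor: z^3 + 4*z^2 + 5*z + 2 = (z + 2)*(z^2 + 2*z + 1) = (z + 1)*(z + 2)*(z + 1)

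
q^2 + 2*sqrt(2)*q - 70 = (q - 5*sqrt(2))*(q + 7*sqrt(2))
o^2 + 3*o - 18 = (o - 3)*(o + 6)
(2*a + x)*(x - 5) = 2*a*x - 10*a + x^2 - 5*x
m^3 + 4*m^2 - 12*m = m*(m - 2)*(m + 6)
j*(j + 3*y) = j^2 + 3*j*y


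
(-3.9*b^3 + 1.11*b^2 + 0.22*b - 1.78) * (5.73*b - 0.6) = -22.347*b^4 + 8.7003*b^3 + 0.5946*b^2 - 10.3314*b + 1.068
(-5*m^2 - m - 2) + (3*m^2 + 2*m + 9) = -2*m^2 + m + 7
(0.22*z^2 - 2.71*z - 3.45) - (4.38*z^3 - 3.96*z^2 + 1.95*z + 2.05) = -4.38*z^3 + 4.18*z^2 - 4.66*z - 5.5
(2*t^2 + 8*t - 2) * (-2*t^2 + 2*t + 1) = -4*t^4 - 12*t^3 + 22*t^2 + 4*t - 2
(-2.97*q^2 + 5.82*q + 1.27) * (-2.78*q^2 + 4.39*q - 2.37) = 8.2566*q^4 - 29.2179*q^3 + 29.0581*q^2 - 8.2181*q - 3.0099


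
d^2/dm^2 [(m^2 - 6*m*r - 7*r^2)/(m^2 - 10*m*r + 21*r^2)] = 8*r/(m^3 - 9*m^2*r + 27*m*r^2 - 27*r^3)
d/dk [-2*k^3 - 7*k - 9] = -6*k^2 - 7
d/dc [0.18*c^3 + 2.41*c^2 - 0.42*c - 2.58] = 0.54*c^2 + 4.82*c - 0.42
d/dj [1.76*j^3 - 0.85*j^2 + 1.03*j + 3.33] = 5.28*j^2 - 1.7*j + 1.03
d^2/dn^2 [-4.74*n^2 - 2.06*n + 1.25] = -9.48000000000000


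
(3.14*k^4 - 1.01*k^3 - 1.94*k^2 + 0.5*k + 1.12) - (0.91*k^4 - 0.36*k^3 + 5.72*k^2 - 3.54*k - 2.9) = 2.23*k^4 - 0.65*k^3 - 7.66*k^2 + 4.04*k + 4.02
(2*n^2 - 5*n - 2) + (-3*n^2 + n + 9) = -n^2 - 4*n + 7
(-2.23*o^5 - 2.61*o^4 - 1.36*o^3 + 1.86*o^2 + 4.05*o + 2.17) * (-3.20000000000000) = 7.136*o^5 + 8.352*o^4 + 4.352*o^3 - 5.952*o^2 - 12.96*o - 6.944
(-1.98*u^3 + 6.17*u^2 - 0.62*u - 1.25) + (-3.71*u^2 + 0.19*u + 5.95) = -1.98*u^3 + 2.46*u^2 - 0.43*u + 4.7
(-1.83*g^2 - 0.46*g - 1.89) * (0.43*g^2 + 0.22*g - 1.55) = -0.7869*g^4 - 0.6004*g^3 + 1.9226*g^2 + 0.2972*g + 2.9295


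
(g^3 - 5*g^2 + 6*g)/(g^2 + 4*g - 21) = g*(g - 2)/(g + 7)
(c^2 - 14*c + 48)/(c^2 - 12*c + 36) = (c - 8)/(c - 6)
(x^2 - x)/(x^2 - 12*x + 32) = x*(x - 1)/(x^2 - 12*x + 32)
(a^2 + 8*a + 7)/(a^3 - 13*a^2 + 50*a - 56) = (a^2 + 8*a + 7)/(a^3 - 13*a^2 + 50*a - 56)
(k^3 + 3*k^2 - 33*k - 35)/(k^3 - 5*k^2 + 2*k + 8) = (k^2 + 2*k - 35)/(k^2 - 6*k + 8)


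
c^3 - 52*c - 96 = (c - 8)*(c + 2)*(c + 6)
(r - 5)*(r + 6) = r^2 + r - 30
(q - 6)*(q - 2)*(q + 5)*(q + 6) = q^4 + 3*q^3 - 46*q^2 - 108*q + 360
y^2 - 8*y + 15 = (y - 5)*(y - 3)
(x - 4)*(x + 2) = x^2 - 2*x - 8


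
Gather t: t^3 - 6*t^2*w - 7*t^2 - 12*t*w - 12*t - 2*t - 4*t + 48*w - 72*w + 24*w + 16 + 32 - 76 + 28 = t^3 + t^2*(-6*w - 7) + t*(-12*w - 18)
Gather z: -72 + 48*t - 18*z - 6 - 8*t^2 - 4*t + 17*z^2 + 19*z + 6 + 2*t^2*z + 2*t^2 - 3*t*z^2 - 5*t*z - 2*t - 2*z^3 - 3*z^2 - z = -6*t^2 + 42*t - 2*z^3 + z^2*(14 - 3*t) + z*(2*t^2 - 5*t) - 72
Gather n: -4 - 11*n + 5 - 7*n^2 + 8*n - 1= -7*n^2 - 3*n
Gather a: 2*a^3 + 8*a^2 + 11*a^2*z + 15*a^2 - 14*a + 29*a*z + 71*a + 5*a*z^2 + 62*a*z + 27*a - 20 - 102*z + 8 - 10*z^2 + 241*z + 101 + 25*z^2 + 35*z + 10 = 2*a^3 + a^2*(11*z + 23) + a*(5*z^2 + 91*z + 84) + 15*z^2 + 174*z + 99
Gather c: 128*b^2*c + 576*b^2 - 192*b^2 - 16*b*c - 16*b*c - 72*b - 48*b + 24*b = 384*b^2 - 96*b + c*(128*b^2 - 32*b)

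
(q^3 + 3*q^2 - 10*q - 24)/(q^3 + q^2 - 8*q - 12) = (q + 4)/(q + 2)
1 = 1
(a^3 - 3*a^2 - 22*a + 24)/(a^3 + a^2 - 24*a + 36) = (a^3 - 3*a^2 - 22*a + 24)/(a^3 + a^2 - 24*a + 36)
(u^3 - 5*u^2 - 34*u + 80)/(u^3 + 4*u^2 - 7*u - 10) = (u - 8)/(u + 1)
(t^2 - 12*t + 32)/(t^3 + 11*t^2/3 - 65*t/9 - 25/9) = 9*(t^2 - 12*t + 32)/(9*t^3 + 33*t^2 - 65*t - 25)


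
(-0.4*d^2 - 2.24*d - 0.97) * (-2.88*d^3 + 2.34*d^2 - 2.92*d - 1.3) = 1.152*d^5 + 5.5152*d^4 - 1.28*d^3 + 4.791*d^2 + 5.7444*d + 1.261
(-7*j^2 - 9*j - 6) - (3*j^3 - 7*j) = -3*j^3 - 7*j^2 - 2*j - 6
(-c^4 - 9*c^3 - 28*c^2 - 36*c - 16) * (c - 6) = -c^5 - 3*c^4 + 26*c^3 + 132*c^2 + 200*c + 96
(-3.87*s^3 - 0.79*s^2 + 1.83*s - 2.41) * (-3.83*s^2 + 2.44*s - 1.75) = 14.8221*s^5 - 6.4171*s^4 - 2.164*s^3 + 15.078*s^2 - 9.0829*s + 4.2175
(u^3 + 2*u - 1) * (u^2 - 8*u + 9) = u^5 - 8*u^4 + 11*u^3 - 17*u^2 + 26*u - 9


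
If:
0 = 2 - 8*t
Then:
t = 1/4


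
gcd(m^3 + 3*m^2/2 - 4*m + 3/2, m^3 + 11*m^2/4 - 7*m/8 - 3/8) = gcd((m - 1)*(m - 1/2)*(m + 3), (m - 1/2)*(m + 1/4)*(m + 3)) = m^2 + 5*m/2 - 3/2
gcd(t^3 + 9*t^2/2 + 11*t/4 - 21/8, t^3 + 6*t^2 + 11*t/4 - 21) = t + 7/2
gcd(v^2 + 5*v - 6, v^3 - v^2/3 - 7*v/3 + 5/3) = v - 1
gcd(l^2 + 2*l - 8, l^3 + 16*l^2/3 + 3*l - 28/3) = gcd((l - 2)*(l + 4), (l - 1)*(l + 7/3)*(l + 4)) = l + 4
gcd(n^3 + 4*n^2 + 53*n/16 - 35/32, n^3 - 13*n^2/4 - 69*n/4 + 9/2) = n - 1/4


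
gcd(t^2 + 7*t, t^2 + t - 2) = 1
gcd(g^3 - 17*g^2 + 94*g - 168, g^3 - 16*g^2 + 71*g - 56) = g - 7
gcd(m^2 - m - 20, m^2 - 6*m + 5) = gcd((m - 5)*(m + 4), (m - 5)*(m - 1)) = m - 5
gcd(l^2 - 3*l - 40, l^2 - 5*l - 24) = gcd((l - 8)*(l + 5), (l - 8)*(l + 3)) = l - 8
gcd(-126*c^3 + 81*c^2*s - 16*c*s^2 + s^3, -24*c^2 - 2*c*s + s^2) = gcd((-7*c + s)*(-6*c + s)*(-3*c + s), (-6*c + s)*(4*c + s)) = -6*c + s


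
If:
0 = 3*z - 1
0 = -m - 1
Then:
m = -1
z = 1/3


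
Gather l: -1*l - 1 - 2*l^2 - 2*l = -2*l^2 - 3*l - 1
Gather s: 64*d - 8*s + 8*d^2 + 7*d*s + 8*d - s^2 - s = 8*d^2 + 72*d - s^2 + s*(7*d - 9)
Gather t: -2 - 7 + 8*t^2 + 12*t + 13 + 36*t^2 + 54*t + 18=44*t^2 + 66*t + 22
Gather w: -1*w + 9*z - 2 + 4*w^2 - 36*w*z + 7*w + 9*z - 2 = 4*w^2 + w*(6 - 36*z) + 18*z - 4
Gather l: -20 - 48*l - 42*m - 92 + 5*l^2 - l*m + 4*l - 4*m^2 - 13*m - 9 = 5*l^2 + l*(-m - 44) - 4*m^2 - 55*m - 121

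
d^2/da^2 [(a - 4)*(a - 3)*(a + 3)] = 6*a - 8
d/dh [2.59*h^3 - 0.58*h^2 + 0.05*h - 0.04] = 7.77*h^2 - 1.16*h + 0.05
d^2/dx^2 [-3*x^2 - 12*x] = -6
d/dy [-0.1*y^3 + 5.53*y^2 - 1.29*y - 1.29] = -0.3*y^2 + 11.06*y - 1.29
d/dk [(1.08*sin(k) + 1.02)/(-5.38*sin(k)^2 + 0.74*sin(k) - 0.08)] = (5.8104*sin(k)^2 + 10.9752*sin(k) - 0.8412)*cos(k)/(28.9444*sin(k)^4 - 7.9624*sin(k)^3 + 1.4084*sin(k)^2 - 0.1184*sin(k) + 0.0064)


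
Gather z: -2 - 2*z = -2*z - 2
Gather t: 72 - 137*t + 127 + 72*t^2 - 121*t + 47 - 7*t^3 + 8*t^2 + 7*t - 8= -7*t^3 + 80*t^2 - 251*t + 238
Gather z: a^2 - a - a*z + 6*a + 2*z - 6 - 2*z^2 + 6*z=a^2 + 5*a - 2*z^2 + z*(8 - a) - 6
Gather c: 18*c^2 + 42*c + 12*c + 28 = 18*c^2 + 54*c + 28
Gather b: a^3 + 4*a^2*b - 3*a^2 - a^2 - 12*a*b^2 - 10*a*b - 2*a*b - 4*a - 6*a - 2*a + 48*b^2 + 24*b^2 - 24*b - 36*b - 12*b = a^3 - 4*a^2 - 12*a + b^2*(72 - 12*a) + b*(4*a^2 - 12*a - 72)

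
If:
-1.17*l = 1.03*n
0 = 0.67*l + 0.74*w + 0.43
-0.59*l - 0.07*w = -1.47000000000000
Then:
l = 2.87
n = -3.26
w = -3.18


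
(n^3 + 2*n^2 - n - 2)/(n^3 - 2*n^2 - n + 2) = (n + 2)/(n - 2)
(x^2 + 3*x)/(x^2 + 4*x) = (x + 3)/(x + 4)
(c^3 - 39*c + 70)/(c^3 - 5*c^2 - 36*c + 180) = (c^2 + 5*c - 14)/(c^2 - 36)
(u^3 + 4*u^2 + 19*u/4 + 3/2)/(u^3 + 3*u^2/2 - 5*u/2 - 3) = (4*u^2 + 8*u + 3)/(2*(2*u^2 - u - 3))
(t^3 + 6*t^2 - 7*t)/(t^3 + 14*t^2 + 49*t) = (t - 1)/(t + 7)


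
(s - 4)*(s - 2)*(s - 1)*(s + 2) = s^4 - 5*s^3 + 20*s - 16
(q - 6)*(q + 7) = q^2 + q - 42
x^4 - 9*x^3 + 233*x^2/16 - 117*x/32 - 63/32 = (x - 7)*(x - 3/2)*(x - 3/4)*(x + 1/4)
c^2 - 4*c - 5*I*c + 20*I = (c - 4)*(c - 5*I)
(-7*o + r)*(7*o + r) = -49*o^2 + r^2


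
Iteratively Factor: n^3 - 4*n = (n)*(n^2 - 4) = n*(n - 2)*(n + 2)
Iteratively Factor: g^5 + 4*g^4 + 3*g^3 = (g)*(g^4 + 4*g^3 + 3*g^2) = g*(g + 1)*(g^3 + 3*g^2) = g^2*(g + 1)*(g^2 + 3*g) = g^2*(g + 1)*(g + 3)*(g)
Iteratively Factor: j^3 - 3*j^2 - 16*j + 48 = (j - 3)*(j^2 - 16) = (j - 4)*(j - 3)*(j + 4)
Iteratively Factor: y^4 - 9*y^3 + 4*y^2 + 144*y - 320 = (y - 4)*(y^3 - 5*y^2 - 16*y + 80) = (y - 4)^2*(y^2 - y - 20) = (y - 5)*(y - 4)^2*(y + 4)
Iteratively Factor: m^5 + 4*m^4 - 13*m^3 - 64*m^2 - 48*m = (m + 1)*(m^4 + 3*m^3 - 16*m^2 - 48*m) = (m - 4)*(m + 1)*(m^3 + 7*m^2 + 12*m) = (m - 4)*(m + 1)*(m + 3)*(m^2 + 4*m) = m*(m - 4)*(m + 1)*(m + 3)*(m + 4)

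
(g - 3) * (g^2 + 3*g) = g^3 - 9*g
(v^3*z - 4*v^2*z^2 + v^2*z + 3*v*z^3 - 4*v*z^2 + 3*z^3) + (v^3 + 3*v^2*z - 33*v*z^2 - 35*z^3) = v^3*z + v^3 - 4*v^2*z^2 + 4*v^2*z + 3*v*z^3 - 37*v*z^2 - 32*z^3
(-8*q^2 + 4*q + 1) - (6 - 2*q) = -8*q^2 + 6*q - 5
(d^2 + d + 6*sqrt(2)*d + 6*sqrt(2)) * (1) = d^2 + d + 6*sqrt(2)*d + 6*sqrt(2)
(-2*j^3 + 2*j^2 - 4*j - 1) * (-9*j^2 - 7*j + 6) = 18*j^5 - 4*j^4 + 10*j^3 + 49*j^2 - 17*j - 6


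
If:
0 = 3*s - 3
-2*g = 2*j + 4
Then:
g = -j - 2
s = 1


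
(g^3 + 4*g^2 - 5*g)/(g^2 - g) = g + 5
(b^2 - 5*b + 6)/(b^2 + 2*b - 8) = (b - 3)/(b + 4)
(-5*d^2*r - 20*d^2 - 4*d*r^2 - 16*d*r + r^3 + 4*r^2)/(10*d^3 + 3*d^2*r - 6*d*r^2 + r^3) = (r + 4)/(-2*d + r)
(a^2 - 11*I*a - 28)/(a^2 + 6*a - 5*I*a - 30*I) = (a^2 - 11*I*a - 28)/(a^2 + a*(6 - 5*I) - 30*I)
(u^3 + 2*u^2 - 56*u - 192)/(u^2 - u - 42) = (u^2 - 4*u - 32)/(u - 7)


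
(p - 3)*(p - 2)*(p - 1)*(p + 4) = p^4 - 2*p^3 - 13*p^2 + 38*p - 24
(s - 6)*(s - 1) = s^2 - 7*s + 6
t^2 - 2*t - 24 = (t - 6)*(t + 4)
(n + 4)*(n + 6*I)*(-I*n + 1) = -I*n^3 + 7*n^2 - 4*I*n^2 + 28*n + 6*I*n + 24*I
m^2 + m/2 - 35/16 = (m - 5/4)*(m + 7/4)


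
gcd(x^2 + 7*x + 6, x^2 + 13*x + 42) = x + 6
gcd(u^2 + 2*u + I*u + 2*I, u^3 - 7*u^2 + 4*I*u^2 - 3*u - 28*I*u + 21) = u + I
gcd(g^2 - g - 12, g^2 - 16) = g - 4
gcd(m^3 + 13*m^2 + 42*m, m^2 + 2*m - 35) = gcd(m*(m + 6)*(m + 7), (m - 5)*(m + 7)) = m + 7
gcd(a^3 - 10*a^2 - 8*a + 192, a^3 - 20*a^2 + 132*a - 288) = a^2 - 14*a + 48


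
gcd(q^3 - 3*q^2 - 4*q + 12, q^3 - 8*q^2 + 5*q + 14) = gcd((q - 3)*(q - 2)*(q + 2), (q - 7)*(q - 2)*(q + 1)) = q - 2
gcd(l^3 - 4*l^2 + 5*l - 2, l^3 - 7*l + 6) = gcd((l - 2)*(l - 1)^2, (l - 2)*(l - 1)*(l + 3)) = l^2 - 3*l + 2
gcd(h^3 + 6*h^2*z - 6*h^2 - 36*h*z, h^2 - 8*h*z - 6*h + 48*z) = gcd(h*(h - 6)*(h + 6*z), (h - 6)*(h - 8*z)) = h - 6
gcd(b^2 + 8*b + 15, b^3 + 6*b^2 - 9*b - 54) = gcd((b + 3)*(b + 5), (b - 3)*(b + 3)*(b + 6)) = b + 3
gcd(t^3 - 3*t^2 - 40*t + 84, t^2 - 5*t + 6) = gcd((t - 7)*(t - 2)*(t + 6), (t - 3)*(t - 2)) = t - 2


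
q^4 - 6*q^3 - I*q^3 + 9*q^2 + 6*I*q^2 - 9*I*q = q*(q - 3)^2*(q - I)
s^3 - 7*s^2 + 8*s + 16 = (s - 4)^2*(s + 1)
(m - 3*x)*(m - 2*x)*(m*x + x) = m^3*x - 5*m^2*x^2 + m^2*x + 6*m*x^3 - 5*m*x^2 + 6*x^3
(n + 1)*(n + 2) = n^2 + 3*n + 2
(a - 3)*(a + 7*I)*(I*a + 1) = I*a^3 - 6*a^2 - 3*I*a^2 + 18*a + 7*I*a - 21*I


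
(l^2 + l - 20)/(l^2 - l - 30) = (l - 4)/(l - 6)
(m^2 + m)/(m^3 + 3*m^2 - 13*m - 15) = m/(m^2 + 2*m - 15)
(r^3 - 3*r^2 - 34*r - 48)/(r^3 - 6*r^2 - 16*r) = (r + 3)/r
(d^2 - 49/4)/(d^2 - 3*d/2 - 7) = (d + 7/2)/(d + 2)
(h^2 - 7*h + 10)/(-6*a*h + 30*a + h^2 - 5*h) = (2 - h)/(6*a - h)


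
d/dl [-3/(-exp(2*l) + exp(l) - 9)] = (3 - 6*exp(l))*exp(l)/(exp(2*l) - exp(l) + 9)^2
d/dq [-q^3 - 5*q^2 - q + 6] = -3*q^2 - 10*q - 1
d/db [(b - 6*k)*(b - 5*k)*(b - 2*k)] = 3*b^2 - 26*b*k + 52*k^2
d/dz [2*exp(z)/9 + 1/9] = 2*exp(z)/9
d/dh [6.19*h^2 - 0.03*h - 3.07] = 12.38*h - 0.03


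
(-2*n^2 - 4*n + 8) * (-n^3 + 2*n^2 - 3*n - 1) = 2*n^5 - 10*n^3 + 30*n^2 - 20*n - 8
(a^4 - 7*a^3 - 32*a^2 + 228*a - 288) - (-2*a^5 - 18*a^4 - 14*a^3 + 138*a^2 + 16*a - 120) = 2*a^5 + 19*a^4 + 7*a^3 - 170*a^2 + 212*a - 168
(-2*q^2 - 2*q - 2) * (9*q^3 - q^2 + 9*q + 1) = -18*q^5 - 16*q^4 - 34*q^3 - 18*q^2 - 20*q - 2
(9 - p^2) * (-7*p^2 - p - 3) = 7*p^4 + p^3 - 60*p^2 - 9*p - 27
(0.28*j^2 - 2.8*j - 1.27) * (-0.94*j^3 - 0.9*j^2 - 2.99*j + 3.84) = -0.2632*j^5 + 2.38*j^4 + 2.8766*j^3 + 10.5902*j^2 - 6.9547*j - 4.8768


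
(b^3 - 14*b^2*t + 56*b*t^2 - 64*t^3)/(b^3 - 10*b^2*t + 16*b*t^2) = (b - 4*t)/b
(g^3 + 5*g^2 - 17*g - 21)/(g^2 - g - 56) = (g^2 - 2*g - 3)/(g - 8)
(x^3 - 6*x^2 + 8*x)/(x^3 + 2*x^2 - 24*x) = (x - 2)/(x + 6)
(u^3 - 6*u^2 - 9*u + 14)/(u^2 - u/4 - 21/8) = 8*(-u^3 + 6*u^2 + 9*u - 14)/(-8*u^2 + 2*u + 21)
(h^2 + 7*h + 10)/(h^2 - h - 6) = (h + 5)/(h - 3)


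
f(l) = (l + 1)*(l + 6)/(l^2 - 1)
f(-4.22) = -0.34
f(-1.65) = -1.64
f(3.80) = 3.50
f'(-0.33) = -3.96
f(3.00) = 4.50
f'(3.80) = -0.89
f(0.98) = -349.00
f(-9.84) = 0.35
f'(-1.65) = -1.00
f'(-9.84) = -0.06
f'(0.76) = -121.53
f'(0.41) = -20.11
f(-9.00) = 0.30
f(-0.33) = -4.26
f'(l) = -2*l*(l + 1)*(l + 6)/(l^2 - 1)^2 + (l + 1)/(l^2 - 1) + (l + 6)/(l^2 - 1) = -7/(l^2 - 2*l + 1)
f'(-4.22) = -0.26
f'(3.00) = -1.75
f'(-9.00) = -0.07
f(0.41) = -10.86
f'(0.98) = -17500.00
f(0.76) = -28.17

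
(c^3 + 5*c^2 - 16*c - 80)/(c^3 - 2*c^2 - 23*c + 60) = (c + 4)/(c - 3)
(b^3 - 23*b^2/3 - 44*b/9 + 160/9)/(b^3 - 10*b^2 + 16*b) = (b^2 + b/3 - 20/9)/(b*(b - 2))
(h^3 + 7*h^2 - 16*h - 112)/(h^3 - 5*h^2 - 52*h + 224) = (h + 4)/(h - 8)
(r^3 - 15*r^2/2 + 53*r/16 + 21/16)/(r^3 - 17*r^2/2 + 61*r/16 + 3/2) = (r - 7)/(r - 8)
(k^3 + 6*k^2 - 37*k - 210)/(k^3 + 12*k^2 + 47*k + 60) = (k^2 + k - 42)/(k^2 + 7*k + 12)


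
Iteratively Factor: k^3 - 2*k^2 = (k)*(k^2 - 2*k) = k*(k - 2)*(k)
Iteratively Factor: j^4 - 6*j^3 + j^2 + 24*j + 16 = (j + 1)*(j^3 - 7*j^2 + 8*j + 16) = (j - 4)*(j + 1)*(j^2 - 3*j - 4) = (j - 4)*(j + 1)^2*(j - 4)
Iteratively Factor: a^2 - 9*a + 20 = (a - 4)*(a - 5)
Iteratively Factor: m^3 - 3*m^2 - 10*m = (m - 5)*(m^2 + 2*m) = m*(m - 5)*(m + 2)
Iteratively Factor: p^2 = (p)*(p)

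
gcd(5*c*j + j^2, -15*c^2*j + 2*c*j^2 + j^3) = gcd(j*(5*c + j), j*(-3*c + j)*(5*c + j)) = 5*c*j + j^2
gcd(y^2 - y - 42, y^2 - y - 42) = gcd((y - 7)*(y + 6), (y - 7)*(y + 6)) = y^2 - y - 42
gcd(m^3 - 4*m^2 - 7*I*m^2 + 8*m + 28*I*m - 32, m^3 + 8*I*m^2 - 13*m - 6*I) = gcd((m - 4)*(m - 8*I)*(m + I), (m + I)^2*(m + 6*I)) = m + I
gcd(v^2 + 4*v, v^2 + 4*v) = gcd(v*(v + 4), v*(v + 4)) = v^2 + 4*v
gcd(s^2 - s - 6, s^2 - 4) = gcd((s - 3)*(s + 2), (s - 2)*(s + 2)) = s + 2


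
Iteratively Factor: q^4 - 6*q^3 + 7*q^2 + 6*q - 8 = (q - 1)*(q^3 - 5*q^2 + 2*q + 8) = (q - 2)*(q - 1)*(q^2 - 3*q - 4) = (q - 4)*(q - 2)*(q - 1)*(q + 1)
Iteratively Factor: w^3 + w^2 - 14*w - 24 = (w + 2)*(w^2 - w - 12) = (w - 4)*(w + 2)*(w + 3)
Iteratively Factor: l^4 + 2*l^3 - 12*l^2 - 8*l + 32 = (l - 2)*(l^3 + 4*l^2 - 4*l - 16) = (l - 2)*(l + 4)*(l^2 - 4) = (l - 2)*(l + 2)*(l + 4)*(l - 2)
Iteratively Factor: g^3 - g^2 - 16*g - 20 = (g + 2)*(g^2 - 3*g - 10) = (g + 2)^2*(g - 5)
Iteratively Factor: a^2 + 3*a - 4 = (a - 1)*(a + 4)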